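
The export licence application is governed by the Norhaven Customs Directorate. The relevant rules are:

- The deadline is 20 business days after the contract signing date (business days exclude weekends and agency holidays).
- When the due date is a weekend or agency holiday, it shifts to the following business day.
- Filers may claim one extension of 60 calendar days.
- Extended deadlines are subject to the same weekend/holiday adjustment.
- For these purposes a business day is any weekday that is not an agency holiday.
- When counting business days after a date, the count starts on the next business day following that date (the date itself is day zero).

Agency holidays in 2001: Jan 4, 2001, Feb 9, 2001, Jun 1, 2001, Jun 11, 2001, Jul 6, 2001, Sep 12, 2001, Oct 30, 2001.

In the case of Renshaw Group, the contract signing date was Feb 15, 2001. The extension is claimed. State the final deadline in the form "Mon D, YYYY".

Starting the day after Feb 15, 2001 and counting 20 business days lands on Mar 15, 2001.
Mar 15, 2001 falls on a Thursday, which is a business day, so no adjustment is needed.
Add the 60 calendar-day extension to Mar 15, 2001: May 14, 2001.
May 14, 2001 (Monday) is already a business day.
The final due date is May 14, 2001.

May 14, 2001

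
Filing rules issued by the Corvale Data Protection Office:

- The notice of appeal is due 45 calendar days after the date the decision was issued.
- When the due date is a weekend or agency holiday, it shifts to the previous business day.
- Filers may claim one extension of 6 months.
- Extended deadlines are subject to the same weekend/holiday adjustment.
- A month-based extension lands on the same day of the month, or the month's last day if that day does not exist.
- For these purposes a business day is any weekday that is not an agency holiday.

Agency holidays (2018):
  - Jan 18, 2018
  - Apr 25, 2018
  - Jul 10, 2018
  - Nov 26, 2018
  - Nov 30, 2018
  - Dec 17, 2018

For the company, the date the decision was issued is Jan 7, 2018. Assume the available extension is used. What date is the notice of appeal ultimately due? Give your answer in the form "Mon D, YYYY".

Aug 21, 2018

From Jan 7, 2018, 45 calendar days later is Feb 21, 2018.
Since Feb 21, 2018 is a Wednesday and not a holiday, the date is unchanged.
Add 6 months to Feb 21, 2018: Aug 21, 2018.
Aug 21, 2018 is a Tuesday and not a listed holiday, so it stands.
Final deadline: Aug 21, 2018.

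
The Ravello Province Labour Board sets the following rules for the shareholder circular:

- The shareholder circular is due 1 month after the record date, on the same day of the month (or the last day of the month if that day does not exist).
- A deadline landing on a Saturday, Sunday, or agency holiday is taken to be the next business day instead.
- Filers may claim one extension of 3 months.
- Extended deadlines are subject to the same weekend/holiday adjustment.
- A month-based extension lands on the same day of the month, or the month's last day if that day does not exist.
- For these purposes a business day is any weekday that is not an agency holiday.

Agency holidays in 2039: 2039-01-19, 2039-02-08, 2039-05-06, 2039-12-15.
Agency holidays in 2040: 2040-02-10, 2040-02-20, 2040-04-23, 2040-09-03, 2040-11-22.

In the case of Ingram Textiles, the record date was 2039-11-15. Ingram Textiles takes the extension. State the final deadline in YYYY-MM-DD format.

1 month after 2039-11-15, on the same day of the month, is 2039-12-15.
2039-12-15 is a listed holiday; the next business day is 2039-12-16 (Friday).
Applying the 3 months extension: 3 months after 2039-12-16 is 2040-03-16.
Since 2040-03-16 is a Friday and not a holiday, the date is unchanged.
So the filing is due 2040-03-16.

2040-03-16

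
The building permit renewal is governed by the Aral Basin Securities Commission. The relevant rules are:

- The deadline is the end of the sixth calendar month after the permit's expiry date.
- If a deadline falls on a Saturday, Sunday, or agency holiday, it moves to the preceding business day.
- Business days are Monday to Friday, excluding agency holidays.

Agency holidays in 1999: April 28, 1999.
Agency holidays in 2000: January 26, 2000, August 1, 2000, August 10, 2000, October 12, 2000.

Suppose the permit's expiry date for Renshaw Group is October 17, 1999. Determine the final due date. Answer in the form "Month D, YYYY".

The sixth month after October 17, 1999 is April 2000, whose last day is April 30, 2000.
April 30, 2000 is a Sunday; the preceding business day is April 28, 2000 (Friday).
So the filing is due April 28, 2000.

April 28, 2000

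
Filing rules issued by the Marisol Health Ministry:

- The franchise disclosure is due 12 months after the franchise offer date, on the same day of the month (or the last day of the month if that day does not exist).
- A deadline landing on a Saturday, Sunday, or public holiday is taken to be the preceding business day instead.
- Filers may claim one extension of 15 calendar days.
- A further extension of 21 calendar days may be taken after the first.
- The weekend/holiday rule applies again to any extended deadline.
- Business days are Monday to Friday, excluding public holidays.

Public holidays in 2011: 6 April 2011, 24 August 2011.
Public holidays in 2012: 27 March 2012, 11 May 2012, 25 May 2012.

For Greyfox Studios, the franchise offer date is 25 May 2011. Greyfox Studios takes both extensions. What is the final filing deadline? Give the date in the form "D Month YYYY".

29 June 2012

12 months after 25 May 2011, on the same day of the month, is 25 May 2012.
25 May 2012 falls on a listed holiday. Rolling to the preceding business day gives 24 May 2012, a Thursday.
Add the 15 calendar-day extension to 24 May 2012: 8 June 2012.
Since 8 June 2012 is a Friday and not a holiday, the date is unchanged.
Add the 21 calendar-day extension to 8 June 2012: 29 June 2012.
29 June 2012 falls on a Friday, which is a business day, so no adjustment is needed.
Final deadline: 29 June 2012.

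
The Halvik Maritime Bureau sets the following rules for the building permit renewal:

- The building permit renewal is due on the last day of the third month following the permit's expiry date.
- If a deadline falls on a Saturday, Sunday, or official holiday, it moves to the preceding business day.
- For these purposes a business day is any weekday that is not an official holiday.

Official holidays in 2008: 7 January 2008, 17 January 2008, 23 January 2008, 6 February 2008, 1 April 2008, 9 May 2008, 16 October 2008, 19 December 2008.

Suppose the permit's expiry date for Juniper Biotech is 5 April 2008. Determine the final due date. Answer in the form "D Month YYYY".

3 months after 5 April 2008 falls in July 2008; the last day of that month is 31 July 2008.
Since 31 July 2008 is a Thursday and not a holiday, the date is unchanged.
Final deadline: 31 July 2008.

31 July 2008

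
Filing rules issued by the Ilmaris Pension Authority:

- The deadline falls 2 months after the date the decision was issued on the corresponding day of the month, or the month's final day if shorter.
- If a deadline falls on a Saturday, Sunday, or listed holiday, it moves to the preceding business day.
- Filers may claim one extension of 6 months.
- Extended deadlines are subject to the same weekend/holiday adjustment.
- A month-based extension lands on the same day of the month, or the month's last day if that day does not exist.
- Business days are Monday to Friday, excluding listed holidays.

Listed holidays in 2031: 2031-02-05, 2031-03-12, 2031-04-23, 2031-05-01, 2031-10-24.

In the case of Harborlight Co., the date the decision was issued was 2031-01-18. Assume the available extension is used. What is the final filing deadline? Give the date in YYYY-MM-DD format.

2031-09-18

2 months after 2031-01-18, on the same day of the month, is 2031-03-18.
2031-03-18 falls on a Tuesday, which is a business day, so no adjustment is needed.
Applying the 6 months extension: 6 months after 2031-03-18 is 2031-09-18.
Since 2031-09-18 is a Thursday and not a holiday, the date is unchanged.
The final due date is 2031-09-18.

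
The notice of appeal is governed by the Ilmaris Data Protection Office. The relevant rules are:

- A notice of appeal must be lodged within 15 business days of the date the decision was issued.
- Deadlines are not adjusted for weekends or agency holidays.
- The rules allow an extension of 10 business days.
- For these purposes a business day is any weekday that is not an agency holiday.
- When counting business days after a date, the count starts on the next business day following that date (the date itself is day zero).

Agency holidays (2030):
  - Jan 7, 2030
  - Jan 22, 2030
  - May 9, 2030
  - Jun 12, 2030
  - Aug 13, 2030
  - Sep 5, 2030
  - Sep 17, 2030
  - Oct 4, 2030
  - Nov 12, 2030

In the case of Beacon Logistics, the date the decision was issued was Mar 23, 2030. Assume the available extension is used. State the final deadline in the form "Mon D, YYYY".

15 business days after Mar 23, 2030, excluding weekends and holidays, is Apr 12, 2030.
Apr 12, 2030 is a Friday; no weekend or holiday adjustment applies.
Applying the 10-business-day extension: 10 business days after Apr 12, 2030 is Apr 26, 2030.
Apr 26, 2030 falls on a Friday. The rules make no weekend/holiday allowance, so it remains Apr 26, 2030.
So the filing is due Apr 26, 2030.

Apr 26, 2030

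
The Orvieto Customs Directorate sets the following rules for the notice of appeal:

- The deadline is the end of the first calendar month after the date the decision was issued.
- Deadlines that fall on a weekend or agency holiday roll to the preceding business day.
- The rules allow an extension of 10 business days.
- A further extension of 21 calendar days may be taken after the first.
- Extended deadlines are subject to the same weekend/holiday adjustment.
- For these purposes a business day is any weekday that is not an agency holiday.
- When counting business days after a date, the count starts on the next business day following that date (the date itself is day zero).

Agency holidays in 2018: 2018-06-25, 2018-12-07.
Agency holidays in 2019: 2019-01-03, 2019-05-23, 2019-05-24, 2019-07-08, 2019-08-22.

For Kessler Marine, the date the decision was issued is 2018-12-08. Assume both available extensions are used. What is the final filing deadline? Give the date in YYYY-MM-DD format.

The first month after 2018-12-08 is January 2019, whose last day is 2019-01-31.
2019-01-31 is a Thursday and not a listed holiday, so it stands.
Counting 10 further business days from 2019-01-31 reaches 2019-02-14.
2019-02-14 is a Thursday and not a listed holiday, so it stands.
With the 21-day extension, 2019-02-14 becomes 2019-03-07.
2019-03-07 is a Thursday and not a listed holiday, so it stands.
Deadline: 2019-03-07.

2019-03-07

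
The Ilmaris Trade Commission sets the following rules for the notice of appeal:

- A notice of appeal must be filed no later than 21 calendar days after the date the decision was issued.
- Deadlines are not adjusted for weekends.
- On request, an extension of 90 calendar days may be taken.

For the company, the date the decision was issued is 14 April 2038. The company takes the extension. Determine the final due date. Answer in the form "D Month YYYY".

3 August 2038

From 14 April 2038, 21 calendar days later is 5 May 2038.
5 May 2038 is a Wednesday; no weekend or holiday adjustment applies.
With the 90-day extension, 5 May 2038 becomes 3 August 2038.
No adjustment is made for weekends or holidays, so 3 August 2038 stands.
Deadline: 3 August 2038.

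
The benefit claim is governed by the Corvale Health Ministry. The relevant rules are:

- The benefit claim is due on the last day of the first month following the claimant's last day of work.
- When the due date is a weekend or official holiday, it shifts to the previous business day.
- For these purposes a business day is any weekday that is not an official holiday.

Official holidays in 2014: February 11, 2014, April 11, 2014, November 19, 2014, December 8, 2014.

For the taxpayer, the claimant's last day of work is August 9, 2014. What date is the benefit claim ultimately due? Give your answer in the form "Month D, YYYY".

September 30, 2014

1 month after August 9, 2014 falls in September 2014; the last day of that month is September 30, 2014.
Since September 30, 2014 is a Tuesday and not a holiday, the date is unchanged.
So the filing is due September 30, 2014.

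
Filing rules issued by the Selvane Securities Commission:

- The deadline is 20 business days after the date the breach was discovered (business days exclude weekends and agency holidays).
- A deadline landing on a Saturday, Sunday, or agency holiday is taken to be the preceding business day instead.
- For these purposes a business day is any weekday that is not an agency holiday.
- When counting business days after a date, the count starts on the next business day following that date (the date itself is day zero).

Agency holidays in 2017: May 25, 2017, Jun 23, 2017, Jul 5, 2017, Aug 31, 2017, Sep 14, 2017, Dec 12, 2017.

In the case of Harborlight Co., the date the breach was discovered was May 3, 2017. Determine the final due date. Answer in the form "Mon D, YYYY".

Counting 20 business days after May 3, 2017 (skipping weekends and listed holidays) reaches Jun 1, 2017.
Jun 1, 2017 (Thursday) is already a business day.
Final deadline: Jun 1, 2017.

Jun 1, 2017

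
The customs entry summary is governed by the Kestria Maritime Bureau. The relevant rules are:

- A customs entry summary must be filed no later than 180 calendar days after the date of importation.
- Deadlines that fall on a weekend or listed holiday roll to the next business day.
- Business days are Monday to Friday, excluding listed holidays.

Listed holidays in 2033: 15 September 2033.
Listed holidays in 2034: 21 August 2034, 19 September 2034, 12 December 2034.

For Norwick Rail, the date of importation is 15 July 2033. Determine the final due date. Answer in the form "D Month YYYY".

From 15 July 2033, 180 calendar days later is 11 January 2034.
11 January 2034 (Wednesday) is already a business day.
The final due date is 11 January 2034.

11 January 2034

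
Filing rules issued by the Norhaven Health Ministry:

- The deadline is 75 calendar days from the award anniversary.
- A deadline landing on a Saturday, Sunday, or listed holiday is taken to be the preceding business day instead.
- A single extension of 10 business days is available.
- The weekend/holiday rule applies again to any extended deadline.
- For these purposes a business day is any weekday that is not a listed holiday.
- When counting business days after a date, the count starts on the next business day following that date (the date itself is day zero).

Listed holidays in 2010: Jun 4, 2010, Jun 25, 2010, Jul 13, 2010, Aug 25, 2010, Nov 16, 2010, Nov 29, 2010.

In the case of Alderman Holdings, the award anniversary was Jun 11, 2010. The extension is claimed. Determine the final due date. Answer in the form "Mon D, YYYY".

Adding 75 calendar days to Jun 11, 2010 gives Aug 25, 2010.
Because Aug 25, 2010 is a listed holiday, the deadline becomes Aug 24, 2010 (Tuesday).
The 10-business-day extension runs from Aug 24, 2010 to Sep 8, 2010.
Sep 8, 2010 is a Wednesday and not a listed holiday, so it stands.
Final deadline: Sep 8, 2010.

Sep 8, 2010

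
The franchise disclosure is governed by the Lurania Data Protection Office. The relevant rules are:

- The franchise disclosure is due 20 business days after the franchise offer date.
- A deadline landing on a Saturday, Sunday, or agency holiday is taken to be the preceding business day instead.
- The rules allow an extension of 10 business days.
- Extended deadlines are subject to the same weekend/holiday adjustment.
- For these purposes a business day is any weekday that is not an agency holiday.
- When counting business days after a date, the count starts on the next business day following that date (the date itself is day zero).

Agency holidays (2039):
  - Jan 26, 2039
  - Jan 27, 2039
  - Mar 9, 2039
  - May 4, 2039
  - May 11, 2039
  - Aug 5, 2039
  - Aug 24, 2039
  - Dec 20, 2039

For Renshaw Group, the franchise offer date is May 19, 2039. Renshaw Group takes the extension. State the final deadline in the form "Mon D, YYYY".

Starting the day after May 19, 2039 and counting 20 business days lands on Jun 16, 2039.
Jun 16, 2039 is a Thursday and not a listed holiday, so it stands.
Counting 10 further business days from Jun 16, 2039 reaches Jun 30, 2039.
Since Jun 30, 2039 is a Thursday and not a holiday, the date is unchanged.
So the filing is due Jun 30, 2039.

Jun 30, 2039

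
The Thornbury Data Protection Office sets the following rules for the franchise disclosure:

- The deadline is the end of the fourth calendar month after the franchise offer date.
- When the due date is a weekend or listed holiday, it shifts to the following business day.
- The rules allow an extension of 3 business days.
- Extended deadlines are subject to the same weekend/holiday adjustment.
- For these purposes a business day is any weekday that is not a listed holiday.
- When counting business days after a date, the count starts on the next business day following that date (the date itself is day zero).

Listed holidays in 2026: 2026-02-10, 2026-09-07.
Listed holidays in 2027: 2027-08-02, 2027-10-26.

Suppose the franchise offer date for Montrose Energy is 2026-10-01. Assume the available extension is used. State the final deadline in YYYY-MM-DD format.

2027-03-04

The fourth month after 2026-10-01 is February 2027, whose last day is 2027-02-28.
2027-02-28 is a Sunday; the next business day is 2027-03-01 (Monday).
Applying the 3-business-day extension: 3 business days after 2027-03-01 is 2027-03-04.
2027-03-04 is a Thursday and not a listed holiday, so it stands.
The final due date is 2027-03-04.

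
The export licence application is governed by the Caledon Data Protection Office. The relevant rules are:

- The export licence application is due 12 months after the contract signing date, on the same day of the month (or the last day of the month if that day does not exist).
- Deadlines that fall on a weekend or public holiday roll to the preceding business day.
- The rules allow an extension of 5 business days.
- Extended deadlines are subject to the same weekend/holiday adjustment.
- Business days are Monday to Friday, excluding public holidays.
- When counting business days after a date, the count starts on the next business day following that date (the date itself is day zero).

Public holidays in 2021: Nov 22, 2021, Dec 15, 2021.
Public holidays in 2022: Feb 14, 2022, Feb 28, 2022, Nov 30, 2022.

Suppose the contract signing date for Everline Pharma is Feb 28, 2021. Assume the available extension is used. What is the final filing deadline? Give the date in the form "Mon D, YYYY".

Moving 12 months forward from Feb 28, 2021 on the corresponding day gives Feb 28, 2022.
Feb 28, 2022 is a listed holiday, so it moves to the preceding business day, Feb 25, 2022 (Friday).
Counting 5 further business days from Feb 25, 2022 reaches Mar 7, 2022.
Mar 7, 2022 is a Monday and not a listed holiday, so it stands.
Final deadline: Mar 7, 2022.

Mar 7, 2022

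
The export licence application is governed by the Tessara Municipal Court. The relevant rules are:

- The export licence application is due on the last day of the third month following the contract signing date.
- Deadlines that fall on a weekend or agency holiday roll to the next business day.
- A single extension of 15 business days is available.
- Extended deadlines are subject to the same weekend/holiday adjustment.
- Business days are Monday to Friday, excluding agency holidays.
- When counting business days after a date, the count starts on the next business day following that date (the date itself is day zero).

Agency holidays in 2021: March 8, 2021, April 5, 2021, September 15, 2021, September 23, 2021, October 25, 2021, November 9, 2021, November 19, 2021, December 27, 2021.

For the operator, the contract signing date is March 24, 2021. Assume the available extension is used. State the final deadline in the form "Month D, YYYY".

July 21, 2021

The third month after March 24, 2021 is June 2021, whose last day is June 30, 2021.
June 30, 2021 is a Wednesday and not a listed holiday, so it stands.
The 15-business-day extension runs from June 30, 2021 to July 21, 2021.
July 21, 2021 is a Wednesday and not a listed holiday, so it stands.
Deadline: July 21, 2021.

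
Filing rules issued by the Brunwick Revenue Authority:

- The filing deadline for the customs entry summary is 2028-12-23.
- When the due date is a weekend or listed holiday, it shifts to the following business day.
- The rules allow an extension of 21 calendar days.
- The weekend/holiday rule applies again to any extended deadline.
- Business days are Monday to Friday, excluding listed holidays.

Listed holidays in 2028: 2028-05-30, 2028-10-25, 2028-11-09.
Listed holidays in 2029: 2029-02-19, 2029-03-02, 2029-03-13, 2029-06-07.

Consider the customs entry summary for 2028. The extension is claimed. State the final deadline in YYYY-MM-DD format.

2029-01-15

Start from the fixed due date, 2028-12-23.
2028-12-23 is a Saturday; the next business day is 2028-12-25 (Monday).
With the 21-day extension, 2028-12-25 becomes 2029-01-15.
Since 2029-01-15 is a Monday and not a holiday, the date is unchanged.
So the filing is due 2029-01-15.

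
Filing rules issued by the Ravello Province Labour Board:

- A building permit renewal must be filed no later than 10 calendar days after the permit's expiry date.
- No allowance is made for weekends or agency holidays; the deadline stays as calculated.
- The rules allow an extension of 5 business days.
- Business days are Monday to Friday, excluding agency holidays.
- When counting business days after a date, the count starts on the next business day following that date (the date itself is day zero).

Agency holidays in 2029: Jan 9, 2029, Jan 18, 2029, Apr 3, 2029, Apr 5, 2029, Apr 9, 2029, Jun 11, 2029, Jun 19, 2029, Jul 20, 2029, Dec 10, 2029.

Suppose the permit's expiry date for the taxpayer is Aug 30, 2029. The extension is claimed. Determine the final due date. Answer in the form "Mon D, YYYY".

Sep 14, 2029

Adding 10 calendar days to Aug 30, 2029 gives Sep 9, 2029.
Sep 9, 2029 falls on a Sunday. The rules make no weekend/holiday allowance, so it remains Sep 9, 2029.
Applying the 5-business-day extension: 5 business days after Sep 9, 2029 is Sep 14, 2029.
Sep 14, 2029 is a Friday; no weekend or holiday adjustment applies.
Deadline: Sep 14, 2029.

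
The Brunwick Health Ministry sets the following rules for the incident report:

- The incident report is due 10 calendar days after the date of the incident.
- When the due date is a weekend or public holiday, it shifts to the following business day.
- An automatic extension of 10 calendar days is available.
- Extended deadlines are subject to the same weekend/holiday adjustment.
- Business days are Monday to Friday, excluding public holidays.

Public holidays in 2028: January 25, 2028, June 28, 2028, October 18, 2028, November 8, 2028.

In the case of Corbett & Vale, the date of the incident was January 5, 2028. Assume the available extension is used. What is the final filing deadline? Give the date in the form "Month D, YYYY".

Trigger date January 5, 2028 + 10 calendar days = January 15, 2028.
Because January 15, 2028 is a Saturday, the deadline becomes January 17, 2028 (Monday).
Applying the 10-calendar-day extension: January 17, 2028 + 10 days = January 27, 2028.
January 27, 2028 falls on a Thursday, which is a business day, so no adjustment is needed.
The final due date is January 27, 2028.

January 27, 2028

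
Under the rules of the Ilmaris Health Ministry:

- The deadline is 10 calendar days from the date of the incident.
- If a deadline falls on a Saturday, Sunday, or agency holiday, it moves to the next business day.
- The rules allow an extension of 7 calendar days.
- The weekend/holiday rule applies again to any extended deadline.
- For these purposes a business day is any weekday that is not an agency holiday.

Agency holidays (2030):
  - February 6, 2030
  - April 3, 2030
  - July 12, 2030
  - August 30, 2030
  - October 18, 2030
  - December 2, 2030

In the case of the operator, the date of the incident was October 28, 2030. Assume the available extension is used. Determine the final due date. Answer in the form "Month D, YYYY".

November 14, 2030

10 calendar days after October 28, 2030 is November 7, 2030.
Since November 7, 2030 is a Thursday and not a holiday, the date is unchanged.
With the 7-day extension, November 7, 2030 becomes November 14, 2030.
Since November 14, 2030 is a Thursday and not a holiday, the date is unchanged.
The final due date is November 14, 2030.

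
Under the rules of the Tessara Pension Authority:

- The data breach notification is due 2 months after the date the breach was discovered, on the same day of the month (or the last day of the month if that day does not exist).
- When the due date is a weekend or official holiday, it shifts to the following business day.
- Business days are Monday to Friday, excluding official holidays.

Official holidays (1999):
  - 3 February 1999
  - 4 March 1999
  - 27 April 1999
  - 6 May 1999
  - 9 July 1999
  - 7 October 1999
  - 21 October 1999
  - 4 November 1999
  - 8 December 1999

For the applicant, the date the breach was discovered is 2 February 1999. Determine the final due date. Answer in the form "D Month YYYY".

2 April 1999

2 months after 2 February 1999, on the same day of the month, is 2 April 1999.
2 April 1999 falls on a Friday, which is a business day, so no adjustment is needed.
So the filing is due 2 April 1999.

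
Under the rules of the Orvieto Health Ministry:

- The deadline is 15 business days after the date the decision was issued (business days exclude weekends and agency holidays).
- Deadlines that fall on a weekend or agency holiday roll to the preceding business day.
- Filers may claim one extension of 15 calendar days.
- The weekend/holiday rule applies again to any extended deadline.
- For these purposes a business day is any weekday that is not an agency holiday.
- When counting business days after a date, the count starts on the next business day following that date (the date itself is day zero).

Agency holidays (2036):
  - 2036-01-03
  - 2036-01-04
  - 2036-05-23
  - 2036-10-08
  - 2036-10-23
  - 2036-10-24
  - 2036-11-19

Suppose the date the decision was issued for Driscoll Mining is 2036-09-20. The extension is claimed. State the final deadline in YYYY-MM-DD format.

15 business days after 2036-09-20, excluding weekends and holidays, is 2036-10-13.
2036-10-13 is a Monday and not a listed holiday, so it stands.
Applying the 15-calendar-day extension: 2036-10-13 + 15 days = 2036-10-28.
2036-10-28 (Tuesday) is already a business day.
So the filing is due 2036-10-28.

2036-10-28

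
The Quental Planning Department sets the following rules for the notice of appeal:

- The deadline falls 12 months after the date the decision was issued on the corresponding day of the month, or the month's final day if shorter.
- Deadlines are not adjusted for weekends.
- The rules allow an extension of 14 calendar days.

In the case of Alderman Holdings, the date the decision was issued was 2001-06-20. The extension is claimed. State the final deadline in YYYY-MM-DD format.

12 months after 2001-06-20, on the same day of the month, is 2002-06-20.
No adjustment is made for weekends or holidays, so 2002-06-20 stands.
With the 14-day extension, 2002-06-20 becomes 2002-07-04.
2002-07-04 falls on a Thursday. The rules make no weekend/holiday allowance, so it remains 2002-07-04.
Deadline: 2002-07-04.

2002-07-04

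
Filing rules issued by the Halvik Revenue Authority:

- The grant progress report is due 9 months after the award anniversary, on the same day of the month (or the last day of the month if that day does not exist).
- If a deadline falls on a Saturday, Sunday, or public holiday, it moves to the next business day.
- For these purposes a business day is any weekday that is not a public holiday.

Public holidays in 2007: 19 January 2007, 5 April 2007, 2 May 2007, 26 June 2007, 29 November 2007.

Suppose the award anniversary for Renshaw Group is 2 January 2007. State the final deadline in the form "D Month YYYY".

Moving 9 months forward from 2 January 2007 on the corresponding day gives 2 October 2007.
2 October 2007 is a Tuesday and not a listed holiday, so it stands.
The final due date is 2 October 2007.

2 October 2007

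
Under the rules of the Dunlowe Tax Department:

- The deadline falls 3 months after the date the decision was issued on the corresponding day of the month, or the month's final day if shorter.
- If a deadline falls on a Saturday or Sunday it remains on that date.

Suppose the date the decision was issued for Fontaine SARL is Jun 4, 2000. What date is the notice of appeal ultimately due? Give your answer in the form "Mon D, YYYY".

Sep 4, 2000

3 months after Jun 4, 2000, on the same day of the month, is Sep 4, 2000.
No adjustment is made for weekends or holidays, so Sep 4, 2000 stands.
So the filing is due Sep 4, 2000.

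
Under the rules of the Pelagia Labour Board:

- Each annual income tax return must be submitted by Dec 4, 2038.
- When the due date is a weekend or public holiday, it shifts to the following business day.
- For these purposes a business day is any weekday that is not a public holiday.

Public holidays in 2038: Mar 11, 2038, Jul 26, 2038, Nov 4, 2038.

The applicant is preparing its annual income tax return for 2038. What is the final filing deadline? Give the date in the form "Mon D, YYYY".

The stated deadline is Dec 4, 2038.
Because Dec 4, 2038 is a Saturday, the deadline becomes Dec 6, 2038 (Monday).
The final due date is Dec 6, 2038.

Dec 6, 2038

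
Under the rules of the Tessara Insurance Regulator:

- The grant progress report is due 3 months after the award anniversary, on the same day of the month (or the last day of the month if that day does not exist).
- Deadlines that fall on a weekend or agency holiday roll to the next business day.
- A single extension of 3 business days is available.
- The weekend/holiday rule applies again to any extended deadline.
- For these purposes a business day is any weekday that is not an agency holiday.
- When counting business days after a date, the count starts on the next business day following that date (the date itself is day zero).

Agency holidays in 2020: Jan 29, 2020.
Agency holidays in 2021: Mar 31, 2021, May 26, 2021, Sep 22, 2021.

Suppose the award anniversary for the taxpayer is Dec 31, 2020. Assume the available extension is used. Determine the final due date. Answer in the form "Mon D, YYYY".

3 months after Dec 31, 2020, on the same day of the month, is Mar 31, 2021.
Because Mar 31, 2021 is a listed holiday, the deadline becomes Apr 1, 2021 (Thursday).
Counting 3 further business days from Apr 1, 2021 reaches Apr 6, 2021.
Apr 6, 2021 falls on a Tuesday, which is a business day, so no adjustment is needed.
The final due date is Apr 6, 2021.

Apr 6, 2021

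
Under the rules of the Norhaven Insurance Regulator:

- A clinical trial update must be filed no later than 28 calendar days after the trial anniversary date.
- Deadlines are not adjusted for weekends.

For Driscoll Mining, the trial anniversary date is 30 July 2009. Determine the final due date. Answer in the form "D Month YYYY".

Trigger date 30 July 2009 + 28 calendar days = 27 August 2009.
27 August 2009 falls on a Thursday. The rules make no weekend/holiday allowance, so it remains 27 August 2009.
The final due date is 27 August 2009.

27 August 2009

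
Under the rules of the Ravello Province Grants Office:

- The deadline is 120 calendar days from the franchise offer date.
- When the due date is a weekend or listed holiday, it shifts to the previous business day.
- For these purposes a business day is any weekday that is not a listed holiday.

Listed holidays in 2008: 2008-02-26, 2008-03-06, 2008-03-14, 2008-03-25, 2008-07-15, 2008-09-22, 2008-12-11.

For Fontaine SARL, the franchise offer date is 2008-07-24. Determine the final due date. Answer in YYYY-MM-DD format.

2008-11-21

Adding 120 calendar days to 2008-07-24 gives 2008-11-21.
2008-11-21 falls on a Friday, which is a business day, so no adjustment is needed.
Final deadline: 2008-11-21.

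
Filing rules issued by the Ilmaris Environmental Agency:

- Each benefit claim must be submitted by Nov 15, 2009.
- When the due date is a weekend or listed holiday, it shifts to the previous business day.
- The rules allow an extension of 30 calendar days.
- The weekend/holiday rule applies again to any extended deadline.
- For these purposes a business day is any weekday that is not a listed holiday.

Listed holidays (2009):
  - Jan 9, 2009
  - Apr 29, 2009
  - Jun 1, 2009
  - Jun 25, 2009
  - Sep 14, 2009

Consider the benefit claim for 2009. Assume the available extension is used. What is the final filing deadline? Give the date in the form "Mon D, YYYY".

Start from the fixed due date, Nov 15, 2009.
Nov 15, 2009 falls on a Sunday. Rolling to the preceding business day gives Nov 13, 2009, a Friday.
Applying the 30-calendar-day extension: Nov 13, 2009 + 30 days = Dec 13, 2009.
Because Dec 13, 2009 is a Sunday, the deadline becomes Dec 11, 2009 (Friday).
Deadline: Dec 11, 2009.

Dec 11, 2009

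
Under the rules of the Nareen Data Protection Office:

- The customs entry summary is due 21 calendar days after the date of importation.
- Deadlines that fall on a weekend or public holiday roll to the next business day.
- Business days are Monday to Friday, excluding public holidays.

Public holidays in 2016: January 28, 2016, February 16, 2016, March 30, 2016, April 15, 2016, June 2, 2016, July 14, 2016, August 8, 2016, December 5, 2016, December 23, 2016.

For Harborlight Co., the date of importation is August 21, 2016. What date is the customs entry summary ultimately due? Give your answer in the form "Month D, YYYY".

From August 21, 2016, 21 calendar days later is September 11, 2016.
September 11, 2016 is a Sunday; the next business day is September 12, 2016 (Monday).
The final due date is September 12, 2016.

September 12, 2016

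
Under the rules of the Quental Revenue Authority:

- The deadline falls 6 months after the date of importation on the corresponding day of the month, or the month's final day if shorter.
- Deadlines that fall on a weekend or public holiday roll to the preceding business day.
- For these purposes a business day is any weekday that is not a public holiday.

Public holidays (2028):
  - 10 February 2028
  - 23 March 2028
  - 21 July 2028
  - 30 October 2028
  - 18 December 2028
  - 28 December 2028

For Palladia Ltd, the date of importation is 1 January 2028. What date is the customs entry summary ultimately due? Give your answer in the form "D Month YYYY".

30 June 2028

6 months from 1 January 2028 is 1 July 2028.
Because 1 July 2028 is a Saturday, the deadline becomes 30 June 2028 (Friday).
Deadline: 30 June 2028.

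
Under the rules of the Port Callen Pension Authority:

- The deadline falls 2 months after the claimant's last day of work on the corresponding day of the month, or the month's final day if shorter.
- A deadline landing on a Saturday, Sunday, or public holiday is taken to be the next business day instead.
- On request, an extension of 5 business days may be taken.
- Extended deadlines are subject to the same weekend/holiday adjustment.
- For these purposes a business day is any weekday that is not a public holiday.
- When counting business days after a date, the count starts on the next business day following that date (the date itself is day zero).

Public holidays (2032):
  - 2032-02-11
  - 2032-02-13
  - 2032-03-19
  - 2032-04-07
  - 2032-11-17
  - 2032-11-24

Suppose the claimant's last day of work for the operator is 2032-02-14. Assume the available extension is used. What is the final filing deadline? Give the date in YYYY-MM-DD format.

2 months after 2032-02-14, on the same day of the month, is 2032-04-14.
2032-04-14 falls on a Wednesday, which is a business day, so no adjustment is needed.
The 5-business-day extension runs from 2032-04-14 to 2032-04-21.
Since 2032-04-21 is a Wednesday and not a holiday, the date is unchanged.
Deadline: 2032-04-21.

2032-04-21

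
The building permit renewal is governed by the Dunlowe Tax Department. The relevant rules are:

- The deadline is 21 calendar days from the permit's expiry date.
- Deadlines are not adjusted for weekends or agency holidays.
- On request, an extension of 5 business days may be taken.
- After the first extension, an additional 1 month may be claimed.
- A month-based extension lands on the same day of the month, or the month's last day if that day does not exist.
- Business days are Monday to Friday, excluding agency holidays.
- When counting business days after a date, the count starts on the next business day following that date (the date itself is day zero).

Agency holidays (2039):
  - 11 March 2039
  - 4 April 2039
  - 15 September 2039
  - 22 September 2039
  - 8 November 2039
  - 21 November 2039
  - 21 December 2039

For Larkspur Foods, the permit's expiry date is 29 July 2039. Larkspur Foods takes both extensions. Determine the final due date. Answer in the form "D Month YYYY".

Adding 21 calendar days to 29 July 2039 gives 19 August 2039.
No adjustment is made for weekends or holidays, so 19 August 2039 stands.
Applying the 5-business-day extension: 5 business days after 19 August 2039 is 26 August 2039.
26 August 2039 falls on a Friday. The rules make no weekend/holiday allowance, so it remains 26 August 2039.
The 1 month extension carries 26 August 2039 to 26 September 2039.
No adjustment is made for weekends or holidays, so 26 September 2039 stands.
Final deadline: 26 September 2039.

26 September 2039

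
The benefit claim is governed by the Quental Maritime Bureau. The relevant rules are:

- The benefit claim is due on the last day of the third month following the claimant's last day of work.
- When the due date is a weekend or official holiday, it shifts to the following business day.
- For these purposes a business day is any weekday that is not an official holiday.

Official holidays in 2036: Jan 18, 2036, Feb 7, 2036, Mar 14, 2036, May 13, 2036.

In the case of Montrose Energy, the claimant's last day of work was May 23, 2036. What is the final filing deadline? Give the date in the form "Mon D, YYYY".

3 months after May 23, 2036 is August 2036; that month ends on Aug 31, 2036.
Aug 31, 2036 falls on a Sunday. Rolling to the next business day gives Sep 1, 2036, a Monday.
Deadline: Sep 1, 2036.

Sep 1, 2036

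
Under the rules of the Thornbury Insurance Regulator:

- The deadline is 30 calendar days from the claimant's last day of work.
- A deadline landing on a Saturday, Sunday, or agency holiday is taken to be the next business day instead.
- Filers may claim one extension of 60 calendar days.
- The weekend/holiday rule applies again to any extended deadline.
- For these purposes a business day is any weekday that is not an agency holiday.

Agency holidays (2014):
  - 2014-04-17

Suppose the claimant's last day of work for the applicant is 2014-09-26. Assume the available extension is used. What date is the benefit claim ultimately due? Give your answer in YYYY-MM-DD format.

30 calendar days after 2014-09-26 is 2014-10-26.
2014-10-26 falls on a Sunday. Rolling to the next business day gives 2014-10-27, a Monday.
With the 60-day extension, 2014-10-27 becomes 2014-12-26.
2014-12-26 (Friday) is already a business day.
Deadline: 2014-12-26.

2014-12-26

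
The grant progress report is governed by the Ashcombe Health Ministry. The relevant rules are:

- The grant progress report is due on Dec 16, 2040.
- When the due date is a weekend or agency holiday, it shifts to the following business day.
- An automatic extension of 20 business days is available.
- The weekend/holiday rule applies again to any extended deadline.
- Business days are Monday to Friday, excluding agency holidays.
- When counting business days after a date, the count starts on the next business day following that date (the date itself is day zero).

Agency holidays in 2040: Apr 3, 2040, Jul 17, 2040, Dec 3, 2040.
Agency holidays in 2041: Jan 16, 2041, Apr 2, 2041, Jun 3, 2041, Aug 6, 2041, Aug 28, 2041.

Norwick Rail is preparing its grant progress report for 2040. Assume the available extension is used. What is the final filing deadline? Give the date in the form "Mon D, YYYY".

Jan 14, 2041

Start from the fixed due date, Dec 16, 2040.
Dec 16, 2040 is a Sunday; the next business day is Dec 17, 2040 (Monday).
The 20-business-day extension runs from Dec 17, 2040 to Jan 14, 2041.
Since Jan 14, 2041 is a Monday and not a holiday, the date is unchanged.
Deadline: Jan 14, 2041.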